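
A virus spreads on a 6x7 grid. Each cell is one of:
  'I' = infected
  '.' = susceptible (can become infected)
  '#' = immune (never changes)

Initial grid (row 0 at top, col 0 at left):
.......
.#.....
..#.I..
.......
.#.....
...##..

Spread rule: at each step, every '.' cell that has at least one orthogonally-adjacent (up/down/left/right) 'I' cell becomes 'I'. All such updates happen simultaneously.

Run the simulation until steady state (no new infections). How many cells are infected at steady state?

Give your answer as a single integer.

Step 0 (initial): 1 infected
Step 1: +4 new -> 5 infected
Step 2: +7 new -> 12 infected
Step 3: +8 new -> 20 infected
Step 4: +6 new -> 26 infected
Step 5: +5 new -> 31 infected
Step 6: +4 new -> 35 infected
Step 7: +2 new -> 37 infected
Step 8: +0 new -> 37 infected

Answer: 37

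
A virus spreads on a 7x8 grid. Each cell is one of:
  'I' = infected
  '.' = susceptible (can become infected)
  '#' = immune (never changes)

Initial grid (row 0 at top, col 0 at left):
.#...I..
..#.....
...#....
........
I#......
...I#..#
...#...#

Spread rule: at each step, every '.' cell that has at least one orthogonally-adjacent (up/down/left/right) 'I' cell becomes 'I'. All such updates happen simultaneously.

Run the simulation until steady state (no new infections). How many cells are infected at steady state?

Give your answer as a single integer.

Step 0 (initial): 3 infected
Step 1: +7 new -> 10 infected
Step 2: +13 new -> 23 infected
Step 3: +12 new -> 35 infected
Step 4: +7 new -> 42 infected
Step 5: +4 new -> 46 infected
Step 6: +2 new -> 48 infected
Step 7: +0 new -> 48 infected

Answer: 48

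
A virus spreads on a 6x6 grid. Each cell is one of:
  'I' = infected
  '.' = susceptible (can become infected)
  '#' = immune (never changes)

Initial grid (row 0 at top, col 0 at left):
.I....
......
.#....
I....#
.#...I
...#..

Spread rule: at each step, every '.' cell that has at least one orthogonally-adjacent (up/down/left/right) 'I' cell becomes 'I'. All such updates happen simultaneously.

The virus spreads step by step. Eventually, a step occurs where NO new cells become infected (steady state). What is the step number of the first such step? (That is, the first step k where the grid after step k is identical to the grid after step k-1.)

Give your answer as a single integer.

Answer: 6

Derivation:
Step 0 (initial): 3 infected
Step 1: +8 new -> 11 infected
Step 2: +8 new -> 19 infected
Step 3: +7 new -> 26 infected
Step 4: +5 new -> 31 infected
Step 5: +1 new -> 32 infected
Step 6: +0 new -> 32 infected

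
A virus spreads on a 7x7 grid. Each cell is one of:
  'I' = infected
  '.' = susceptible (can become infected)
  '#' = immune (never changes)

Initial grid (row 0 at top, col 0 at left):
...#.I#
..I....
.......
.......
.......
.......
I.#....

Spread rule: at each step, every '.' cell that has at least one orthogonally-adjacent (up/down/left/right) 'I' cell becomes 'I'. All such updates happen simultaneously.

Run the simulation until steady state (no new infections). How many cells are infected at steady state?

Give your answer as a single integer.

Answer: 46

Derivation:
Step 0 (initial): 3 infected
Step 1: +8 new -> 11 infected
Step 2: +10 new -> 21 infected
Step 3: +11 new -> 32 infected
Step 4: +5 new -> 37 infected
Step 5: +5 new -> 42 infected
Step 6: +3 new -> 45 infected
Step 7: +1 new -> 46 infected
Step 8: +0 new -> 46 infected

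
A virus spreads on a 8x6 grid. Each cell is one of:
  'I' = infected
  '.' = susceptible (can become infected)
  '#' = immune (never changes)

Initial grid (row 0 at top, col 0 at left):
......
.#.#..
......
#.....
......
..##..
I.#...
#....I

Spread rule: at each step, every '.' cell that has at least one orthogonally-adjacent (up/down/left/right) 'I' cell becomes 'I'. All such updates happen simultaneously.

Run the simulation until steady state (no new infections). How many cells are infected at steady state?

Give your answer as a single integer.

Step 0 (initial): 2 infected
Step 1: +4 new -> 6 infected
Step 2: +6 new -> 12 infected
Step 3: +5 new -> 17 infected
Step 4: +4 new -> 21 infected
Step 5: +5 new -> 26 infected
Step 6: +5 new -> 31 infected
Step 7: +5 new -> 36 infected
Step 8: +3 new -> 39 infected
Step 9: +2 new -> 41 infected
Step 10: +0 new -> 41 infected

Answer: 41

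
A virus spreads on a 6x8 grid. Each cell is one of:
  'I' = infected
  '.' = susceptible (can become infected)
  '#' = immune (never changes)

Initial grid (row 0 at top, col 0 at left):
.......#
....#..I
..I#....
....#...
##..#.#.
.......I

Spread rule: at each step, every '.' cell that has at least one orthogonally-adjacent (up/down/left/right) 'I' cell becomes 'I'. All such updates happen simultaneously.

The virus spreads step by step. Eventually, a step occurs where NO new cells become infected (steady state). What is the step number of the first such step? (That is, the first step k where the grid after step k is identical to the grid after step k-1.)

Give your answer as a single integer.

Step 0 (initial): 3 infected
Step 1: +7 new -> 10 infected
Step 2: +12 new -> 22 infected
Step 3: +11 new -> 33 infected
Step 4: +6 new -> 39 infected
Step 5: +1 new -> 40 infected
Step 6: +0 new -> 40 infected

Answer: 6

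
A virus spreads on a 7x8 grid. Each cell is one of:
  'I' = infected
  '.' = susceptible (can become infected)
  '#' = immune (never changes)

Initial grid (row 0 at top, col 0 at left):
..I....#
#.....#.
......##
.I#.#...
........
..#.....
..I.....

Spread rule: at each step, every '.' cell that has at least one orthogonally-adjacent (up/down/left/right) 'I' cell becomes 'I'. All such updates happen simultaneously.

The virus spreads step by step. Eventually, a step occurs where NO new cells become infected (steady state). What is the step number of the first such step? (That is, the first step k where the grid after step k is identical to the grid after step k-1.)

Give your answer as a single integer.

Step 0 (initial): 3 infected
Step 1: +8 new -> 11 infected
Step 2: +12 new -> 23 infected
Step 3: +7 new -> 30 infected
Step 4: +7 new -> 37 infected
Step 5: +4 new -> 41 infected
Step 6: +3 new -> 44 infected
Step 7: +2 new -> 46 infected
Step 8: +1 new -> 47 infected
Step 9: +0 new -> 47 infected

Answer: 9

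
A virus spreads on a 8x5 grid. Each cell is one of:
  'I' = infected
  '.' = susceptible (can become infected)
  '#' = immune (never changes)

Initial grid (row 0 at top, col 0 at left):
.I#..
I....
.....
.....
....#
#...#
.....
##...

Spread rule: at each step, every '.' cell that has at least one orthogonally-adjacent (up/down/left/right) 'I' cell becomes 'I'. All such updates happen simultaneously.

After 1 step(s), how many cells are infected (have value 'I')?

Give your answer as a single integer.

Answer: 5

Derivation:
Step 0 (initial): 2 infected
Step 1: +3 new -> 5 infected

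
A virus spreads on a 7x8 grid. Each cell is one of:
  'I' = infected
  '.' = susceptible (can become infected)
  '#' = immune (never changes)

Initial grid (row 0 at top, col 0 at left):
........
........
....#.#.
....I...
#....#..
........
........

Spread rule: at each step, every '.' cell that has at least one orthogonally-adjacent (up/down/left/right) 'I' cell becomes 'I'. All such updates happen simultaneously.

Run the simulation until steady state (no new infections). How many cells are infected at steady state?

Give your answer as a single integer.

Step 0 (initial): 1 infected
Step 1: +3 new -> 4 infected
Step 2: +6 new -> 10 infected
Step 3: +10 new -> 20 infected
Step 4: +14 new -> 34 infected
Step 5: +10 new -> 44 infected
Step 6: +6 new -> 50 infected
Step 7: +2 new -> 52 infected
Step 8: +0 new -> 52 infected

Answer: 52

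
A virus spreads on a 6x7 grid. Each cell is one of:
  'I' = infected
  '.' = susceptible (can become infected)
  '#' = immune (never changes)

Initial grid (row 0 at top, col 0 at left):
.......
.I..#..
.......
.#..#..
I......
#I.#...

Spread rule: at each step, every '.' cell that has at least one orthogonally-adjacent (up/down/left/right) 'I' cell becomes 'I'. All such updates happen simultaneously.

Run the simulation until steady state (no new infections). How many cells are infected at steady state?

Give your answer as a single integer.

Step 0 (initial): 3 infected
Step 1: +7 new -> 10 infected
Step 2: +6 new -> 16 infected
Step 3: +4 new -> 20 infected
Step 4: +4 new -> 24 infected
Step 5: +4 new -> 28 infected
Step 6: +6 new -> 34 infected
Step 7: +3 new -> 37 infected
Step 8: +0 new -> 37 infected

Answer: 37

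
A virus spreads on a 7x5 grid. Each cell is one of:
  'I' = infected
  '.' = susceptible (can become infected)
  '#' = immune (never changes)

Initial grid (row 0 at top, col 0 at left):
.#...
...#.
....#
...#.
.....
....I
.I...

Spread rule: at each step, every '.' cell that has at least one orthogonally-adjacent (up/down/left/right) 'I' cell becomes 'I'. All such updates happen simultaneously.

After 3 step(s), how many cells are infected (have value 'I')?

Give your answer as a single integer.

Step 0 (initial): 2 infected
Step 1: +6 new -> 8 infected
Step 2: +6 new -> 14 infected
Step 3: +3 new -> 17 infected

Answer: 17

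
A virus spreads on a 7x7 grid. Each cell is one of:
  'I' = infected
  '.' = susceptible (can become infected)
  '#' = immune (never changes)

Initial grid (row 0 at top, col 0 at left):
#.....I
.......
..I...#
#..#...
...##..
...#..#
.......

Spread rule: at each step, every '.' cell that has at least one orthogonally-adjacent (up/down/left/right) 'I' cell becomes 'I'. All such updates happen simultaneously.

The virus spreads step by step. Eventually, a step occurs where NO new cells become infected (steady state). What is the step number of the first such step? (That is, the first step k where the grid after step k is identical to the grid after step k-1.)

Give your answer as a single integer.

Step 0 (initial): 2 infected
Step 1: +6 new -> 8 infected
Step 2: +9 new -> 17 infected
Step 3: +8 new -> 25 infected
Step 4: +4 new -> 29 infected
Step 5: +5 new -> 34 infected
Step 6: +4 new -> 38 infected
Step 7: +2 new -> 40 infected
Step 8: +1 new -> 41 infected
Step 9: +0 new -> 41 infected

Answer: 9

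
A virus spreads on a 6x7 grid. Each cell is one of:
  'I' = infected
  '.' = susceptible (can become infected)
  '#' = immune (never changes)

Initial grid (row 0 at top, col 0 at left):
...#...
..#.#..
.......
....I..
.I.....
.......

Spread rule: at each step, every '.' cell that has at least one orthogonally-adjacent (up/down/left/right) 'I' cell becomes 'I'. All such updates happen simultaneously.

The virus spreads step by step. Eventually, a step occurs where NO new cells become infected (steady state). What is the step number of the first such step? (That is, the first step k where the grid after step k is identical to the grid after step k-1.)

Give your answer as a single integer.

Step 0 (initial): 2 infected
Step 1: +8 new -> 10 infected
Step 2: +11 new -> 21 infected
Step 3: +9 new -> 30 infected
Step 4: +5 new -> 35 infected
Step 5: +4 new -> 39 infected
Step 6: +0 new -> 39 infected

Answer: 6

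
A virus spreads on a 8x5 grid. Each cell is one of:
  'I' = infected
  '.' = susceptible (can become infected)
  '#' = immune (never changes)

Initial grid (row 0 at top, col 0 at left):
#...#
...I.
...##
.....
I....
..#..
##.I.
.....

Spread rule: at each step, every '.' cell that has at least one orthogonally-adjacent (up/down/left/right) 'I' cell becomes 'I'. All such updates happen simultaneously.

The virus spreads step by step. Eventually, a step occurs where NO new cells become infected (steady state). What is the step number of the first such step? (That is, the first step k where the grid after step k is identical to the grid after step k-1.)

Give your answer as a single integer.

Answer: 5

Derivation:
Step 0 (initial): 3 infected
Step 1: +10 new -> 13 infected
Step 2: +11 new -> 24 infected
Step 3: +7 new -> 31 infected
Step 4: +2 new -> 33 infected
Step 5: +0 new -> 33 infected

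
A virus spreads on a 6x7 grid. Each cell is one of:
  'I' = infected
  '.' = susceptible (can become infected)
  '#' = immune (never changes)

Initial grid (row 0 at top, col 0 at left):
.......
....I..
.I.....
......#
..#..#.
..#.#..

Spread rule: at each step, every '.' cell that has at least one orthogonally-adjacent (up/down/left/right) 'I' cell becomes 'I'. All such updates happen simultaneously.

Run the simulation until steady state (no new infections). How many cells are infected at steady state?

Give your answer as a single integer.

Step 0 (initial): 2 infected
Step 1: +8 new -> 10 infected
Step 2: +12 new -> 22 infected
Step 3: +9 new -> 31 infected
Step 4: +2 new -> 33 infected
Step 5: +1 new -> 34 infected
Step 6: +0 new -> 34 infected

Answer: 34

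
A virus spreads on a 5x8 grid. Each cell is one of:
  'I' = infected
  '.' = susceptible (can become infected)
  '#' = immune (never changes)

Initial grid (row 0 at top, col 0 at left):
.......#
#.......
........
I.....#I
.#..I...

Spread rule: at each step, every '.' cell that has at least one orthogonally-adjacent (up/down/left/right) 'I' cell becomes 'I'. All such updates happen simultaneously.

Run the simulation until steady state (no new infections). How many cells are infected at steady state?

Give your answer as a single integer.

Answer: 36

Derivation:
Step 0 (initial): 3 infected
Step 1: +8 new -> 11 infected
Step 2: +9 new -> 20 infected
Step 3: +6 new -> 26 infected
Step 4: +6 new -> 32 infected
Step 5: +4 new -> 36 infected
Step 6: +0 new -> 36 infected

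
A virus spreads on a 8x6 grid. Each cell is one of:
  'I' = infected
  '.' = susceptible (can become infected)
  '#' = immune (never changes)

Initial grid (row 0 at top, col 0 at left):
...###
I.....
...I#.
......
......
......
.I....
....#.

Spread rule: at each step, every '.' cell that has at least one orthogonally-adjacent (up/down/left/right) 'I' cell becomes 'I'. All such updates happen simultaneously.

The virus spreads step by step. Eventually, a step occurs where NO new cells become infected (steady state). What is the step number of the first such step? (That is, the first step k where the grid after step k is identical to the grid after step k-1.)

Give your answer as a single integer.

Answer: 6

Derivation:
Step 0 (initial): 3 infected
Step 1: +10 new -> 13 infected
Step 2: +14 new -> 27 infected
Step 3: +10 new -> 37 infected
Step 4: +4 new -> 41 infected
Step 5: +2 new -> 43 infected
Step 6: +0 new -> 43 infected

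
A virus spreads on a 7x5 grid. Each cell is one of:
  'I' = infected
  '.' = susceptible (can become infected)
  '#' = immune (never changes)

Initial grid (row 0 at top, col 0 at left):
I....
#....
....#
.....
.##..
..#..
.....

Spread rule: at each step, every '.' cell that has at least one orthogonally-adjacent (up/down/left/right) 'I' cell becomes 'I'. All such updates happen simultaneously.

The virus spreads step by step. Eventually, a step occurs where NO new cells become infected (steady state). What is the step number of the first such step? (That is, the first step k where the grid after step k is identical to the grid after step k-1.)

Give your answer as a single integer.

Answer: 11

Derivation:
Step 0 (initial): 1 infected
Step 1: +1 new -> 2 infected
Step 2: +2 new -> 4 infected
Step 3: +3 new -> 7 infected
Step 4: +5 new -> 12 infected
Step 5: +4 new -> 16 infected
Step 6: +2 new -> 18 infected
Step 7: +3 new -> 21 infected
Step 8: +4 new -> 25 infected
Step 9: +3 new -> 28 infected
Step 10: +2 new -> 30 infected
Step 11: +0 new -> 30 infected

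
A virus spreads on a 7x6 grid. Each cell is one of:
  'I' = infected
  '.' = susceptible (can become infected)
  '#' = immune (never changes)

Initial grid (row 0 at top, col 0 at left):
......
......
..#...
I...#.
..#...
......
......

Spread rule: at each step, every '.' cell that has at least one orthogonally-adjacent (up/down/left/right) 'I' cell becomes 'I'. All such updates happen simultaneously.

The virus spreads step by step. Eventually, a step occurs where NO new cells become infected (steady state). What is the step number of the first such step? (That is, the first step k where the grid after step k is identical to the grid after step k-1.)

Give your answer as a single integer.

Answer: 9

Derivation:
Step 0 (initial): 1 infected
Step 1: +3 new -> 4 infected
Step 2: +5 new -> 9 infected
Step 3: +5 new -> 14 infected
Step 4: +6 new -> 20 infected
Step 5: +6 new -> 26 infected
Step 6: +6 new -> 32 infected
Step 7: +5 new -> 37 infected
Step 8: +2 new -> 39 infected
Step 9: +0 new -> 39 infected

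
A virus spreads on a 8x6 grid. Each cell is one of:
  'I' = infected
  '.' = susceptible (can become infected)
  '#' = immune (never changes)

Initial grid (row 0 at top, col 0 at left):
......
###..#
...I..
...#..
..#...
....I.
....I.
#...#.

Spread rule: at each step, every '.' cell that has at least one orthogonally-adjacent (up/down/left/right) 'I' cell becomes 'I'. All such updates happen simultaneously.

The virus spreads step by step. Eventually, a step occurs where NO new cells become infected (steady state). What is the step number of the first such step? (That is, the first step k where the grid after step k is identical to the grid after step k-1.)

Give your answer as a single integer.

Answer: 6

Derivation:
Step 0 (initial): 3 infected
Step 1: +8 new -> 11 infected
Step 2: +12 new -> 23 infected
Step 3: +8 new -> 31 infected
Step 4: +7 new -> 38 infected
Step 5: +2 new -> 40 infected
Step 6: +0 new -> 40 infected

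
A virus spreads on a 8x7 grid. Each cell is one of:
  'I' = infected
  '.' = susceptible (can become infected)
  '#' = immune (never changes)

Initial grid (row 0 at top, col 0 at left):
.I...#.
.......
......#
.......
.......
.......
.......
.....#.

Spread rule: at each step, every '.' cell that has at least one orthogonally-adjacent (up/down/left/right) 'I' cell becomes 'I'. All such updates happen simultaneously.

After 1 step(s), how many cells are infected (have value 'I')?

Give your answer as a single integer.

Step 0 (initial): 1 infected
Step 1: +3 new -> 4 infected

Answer: 4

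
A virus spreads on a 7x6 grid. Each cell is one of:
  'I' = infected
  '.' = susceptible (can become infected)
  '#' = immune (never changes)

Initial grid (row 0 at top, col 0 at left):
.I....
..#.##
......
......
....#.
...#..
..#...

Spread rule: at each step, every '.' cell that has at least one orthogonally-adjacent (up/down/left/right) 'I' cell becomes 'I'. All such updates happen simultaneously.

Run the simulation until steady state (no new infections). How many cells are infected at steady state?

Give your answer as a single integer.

Step 0 (initial): 1 infected
Step 1: +3 new -> 4 infected
Step 2: +3 new -> 7 infected
Step 3: +5 new -> 12 infected
Step 4: +5 new -> 17 infected
Step 5: +5 new -> 22 infected
Step 6: +6 new -> 28 infected
Step 7: +2 new -> 30 infected
Step 8: +1 new -> 31 infected
Step 9: +1 new -> 32 infected
Step 10: +2 new -> 34 infected
Step 11: +1 new -> 35 infected
Step 12: +1 new -> 36 infected
Step 13: +0 new -> 36 infected

Answer: 36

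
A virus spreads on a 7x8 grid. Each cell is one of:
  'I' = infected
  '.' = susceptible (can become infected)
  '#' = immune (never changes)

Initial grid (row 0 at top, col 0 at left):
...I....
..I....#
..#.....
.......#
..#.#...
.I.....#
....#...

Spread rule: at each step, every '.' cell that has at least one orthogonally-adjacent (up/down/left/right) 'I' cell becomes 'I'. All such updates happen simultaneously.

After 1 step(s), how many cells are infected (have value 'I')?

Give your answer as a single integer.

Step 0 (initial): 3 infected
Step 1: +8 new -> 11 infected

Answer: 11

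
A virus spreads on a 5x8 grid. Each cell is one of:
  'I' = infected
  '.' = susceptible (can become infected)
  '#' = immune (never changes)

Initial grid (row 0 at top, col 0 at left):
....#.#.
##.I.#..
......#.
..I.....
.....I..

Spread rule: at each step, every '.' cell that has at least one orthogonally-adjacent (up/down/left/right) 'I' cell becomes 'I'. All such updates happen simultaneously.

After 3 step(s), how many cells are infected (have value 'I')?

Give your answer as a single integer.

Step 0 (initial): 3 infected
Step 1: +11 new -> 14 infected
Step 2: +10 new -> 24 infected
Step 3: +4 new -> 28 infected

Answer: 28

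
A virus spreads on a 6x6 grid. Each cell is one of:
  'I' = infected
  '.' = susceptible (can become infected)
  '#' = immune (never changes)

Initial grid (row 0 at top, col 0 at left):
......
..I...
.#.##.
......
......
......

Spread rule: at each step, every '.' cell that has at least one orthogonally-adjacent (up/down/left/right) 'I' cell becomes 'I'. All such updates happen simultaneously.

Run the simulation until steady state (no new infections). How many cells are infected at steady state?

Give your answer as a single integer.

Step 0 (initial): 1 infected
Step 1: +4 new -> 5 infected
Step 2: +5 new -> 10 infected
Step 3: +7 new -> 17 infected
Step 4: +7 new -> 24 infected
Step 5: +5 new -> 29 infected
Step 6: +3 new -> 32 infected
Step 7: +1 new -> 33 infected
Step 8: +0 new -> 33 infected

Answer: 33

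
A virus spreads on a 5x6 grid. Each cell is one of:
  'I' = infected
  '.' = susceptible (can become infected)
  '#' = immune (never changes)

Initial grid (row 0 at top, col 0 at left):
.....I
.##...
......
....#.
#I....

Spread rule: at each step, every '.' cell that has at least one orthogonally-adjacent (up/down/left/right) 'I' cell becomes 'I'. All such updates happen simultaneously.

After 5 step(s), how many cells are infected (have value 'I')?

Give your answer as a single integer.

Step 0 (initial): 2 infected
Step 1: +4 new -> 6 infected
Step 2: +7 new -> 13 infected
Step 3: +8 new -> 21 infected
Step 4: +4 new -> 25 infected
Step 5: +1 new -> 26 infected

Answer: 26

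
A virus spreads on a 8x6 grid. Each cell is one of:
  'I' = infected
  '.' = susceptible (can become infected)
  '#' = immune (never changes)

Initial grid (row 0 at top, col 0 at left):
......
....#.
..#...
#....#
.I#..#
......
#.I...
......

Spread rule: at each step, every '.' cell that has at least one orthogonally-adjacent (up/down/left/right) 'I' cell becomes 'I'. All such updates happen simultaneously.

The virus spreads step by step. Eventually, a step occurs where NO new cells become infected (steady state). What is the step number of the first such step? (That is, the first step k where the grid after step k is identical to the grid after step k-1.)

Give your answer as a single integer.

Step 0 (initial): 2 infected
Step 1: +7 new -> 9 infected
Step 2: +7 new -> 16 infected
Step 3: +8 new -> 24 infected
Step 4: +8 new -> 32 infected
Step 5: +4 new -> 36 infected
Step 6: +2 new -> 38 infected
Step 7: +2 new -> 40 infected
Step 8: +1 new -> 41 infected
Step 9: +0 new -> 41 infected

Answer: 9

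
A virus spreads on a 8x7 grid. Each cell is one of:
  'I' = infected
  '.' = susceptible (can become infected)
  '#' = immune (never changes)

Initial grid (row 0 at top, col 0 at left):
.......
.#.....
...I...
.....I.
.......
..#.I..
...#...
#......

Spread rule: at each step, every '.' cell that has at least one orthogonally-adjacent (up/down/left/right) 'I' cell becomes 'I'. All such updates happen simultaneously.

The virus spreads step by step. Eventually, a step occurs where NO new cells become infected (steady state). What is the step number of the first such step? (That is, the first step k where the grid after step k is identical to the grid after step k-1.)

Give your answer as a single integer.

Answer: 8

Derivation:
Step 0 (initial): 3 infected
Step 1: +12 new -> 15 infected
Step 2: +12 new -> 27 infected
Step 3: +10 new -> 37 infected
Step 4: +7 new -> 44 infected
Step 5: +5 new -> 49 infected
Step 6: +2 new -> 51 infected
Step 7: +1 new -> 52 infected
Step 8: +0 new -> 52 infected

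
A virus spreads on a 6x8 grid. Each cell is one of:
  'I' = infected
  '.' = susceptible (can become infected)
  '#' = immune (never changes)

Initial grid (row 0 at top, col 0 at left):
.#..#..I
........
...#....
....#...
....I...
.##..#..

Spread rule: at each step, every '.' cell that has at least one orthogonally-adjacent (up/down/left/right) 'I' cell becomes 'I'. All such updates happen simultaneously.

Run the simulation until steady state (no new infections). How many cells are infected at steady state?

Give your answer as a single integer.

Step 0 (initial): 2 infected
Step 1: +5 new -> 7 infected
Step 2: +8 new -> 15 infected
Step 3: +9 new -> 24 infected
Step 4: +6 new -> 30 infected
Step 5: +5 new -> 35 infected
Step 6: +4 new -> 39 infected
Step 7: +1 new -> 40 infected
Step 8: +1 new -> 41 infected
Step 9: +0 new -> 41 infected

Answer: 41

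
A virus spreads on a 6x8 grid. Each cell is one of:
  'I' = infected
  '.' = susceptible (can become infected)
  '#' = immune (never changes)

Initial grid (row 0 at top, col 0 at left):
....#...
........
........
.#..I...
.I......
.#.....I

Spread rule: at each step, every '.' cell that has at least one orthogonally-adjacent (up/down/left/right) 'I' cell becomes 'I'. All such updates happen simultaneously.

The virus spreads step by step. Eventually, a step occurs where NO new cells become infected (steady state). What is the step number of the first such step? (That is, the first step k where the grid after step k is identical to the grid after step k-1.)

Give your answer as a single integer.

Answer: 7

Derivation:
Step 0 (initial): 3 infected
Step 1: +8 new -> 11 infected
Step 2: +14 new -> 25 infected
Step 3: +7 new -> 32 infected
Step 4: +7 new -> 39 infected
Step 5: +5 new -> 44 infected
Step 6: +1 new -> 45 infected
Step 7: +0 new -> 45 infected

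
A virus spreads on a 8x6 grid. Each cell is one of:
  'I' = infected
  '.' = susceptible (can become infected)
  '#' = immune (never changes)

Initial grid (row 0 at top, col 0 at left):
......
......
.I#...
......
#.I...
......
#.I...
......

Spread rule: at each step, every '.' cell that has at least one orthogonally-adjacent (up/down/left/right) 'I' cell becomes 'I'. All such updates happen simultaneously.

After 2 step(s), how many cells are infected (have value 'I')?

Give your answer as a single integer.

Step 0 (initial): 3 infected
Step 1: +10 new -> 13 infected
Step 2: +11 new -> 24 infected

Answer: 24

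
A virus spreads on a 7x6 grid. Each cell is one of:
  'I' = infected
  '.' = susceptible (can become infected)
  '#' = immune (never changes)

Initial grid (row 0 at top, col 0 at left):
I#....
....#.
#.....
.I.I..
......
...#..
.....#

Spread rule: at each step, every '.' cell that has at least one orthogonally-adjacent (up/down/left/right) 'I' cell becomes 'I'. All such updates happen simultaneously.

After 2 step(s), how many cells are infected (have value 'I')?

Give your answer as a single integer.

Answer: 20

Derivation:
Step 0 (initial): 3 infected
Step 1: +8 new -> 11 infected
Step 2: +9 new -> 20 infected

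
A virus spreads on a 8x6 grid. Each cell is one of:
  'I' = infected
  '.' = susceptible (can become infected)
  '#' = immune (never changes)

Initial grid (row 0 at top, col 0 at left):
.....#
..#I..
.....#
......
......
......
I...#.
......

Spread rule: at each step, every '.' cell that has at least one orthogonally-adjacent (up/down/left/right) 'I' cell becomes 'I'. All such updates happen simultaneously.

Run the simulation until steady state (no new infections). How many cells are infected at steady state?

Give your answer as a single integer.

Answer: 44

Derivation:
Step 0 (initial): 2 infected
Step 1: +6 new -> 8 infected
Step 2: +10 new -> 18 infected
Step 3: +10 new -> 28 infected
Step 4: +9 new -> 37 infected
Step 5: +4 new -> 41 infected
Step 6: +2 new -> 43 infected
Step 7: +1 new -> 44 infected
Step 8: +0 new -> 44 infected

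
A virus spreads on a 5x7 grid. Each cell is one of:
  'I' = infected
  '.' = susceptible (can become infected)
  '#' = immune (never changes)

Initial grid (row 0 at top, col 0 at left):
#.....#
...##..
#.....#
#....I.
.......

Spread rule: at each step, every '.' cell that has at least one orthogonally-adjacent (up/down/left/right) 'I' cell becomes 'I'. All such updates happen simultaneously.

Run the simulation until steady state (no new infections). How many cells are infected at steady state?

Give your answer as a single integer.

Answer: 28

Derivation:
Step 0 (initial): 1 infected
Step 1: +4 new -> 5 infected
Step 2: +5 new -> 10 infected
Step 3: +5 new -> 15 infected
Step 4: +4 new -> 19 infected
Step 5: +4 new -> 23 infected
Step 6: +3 new -> 26 infected
Step 7: +2 new -> 28 infected
Step 8: +0 new -> 28 infected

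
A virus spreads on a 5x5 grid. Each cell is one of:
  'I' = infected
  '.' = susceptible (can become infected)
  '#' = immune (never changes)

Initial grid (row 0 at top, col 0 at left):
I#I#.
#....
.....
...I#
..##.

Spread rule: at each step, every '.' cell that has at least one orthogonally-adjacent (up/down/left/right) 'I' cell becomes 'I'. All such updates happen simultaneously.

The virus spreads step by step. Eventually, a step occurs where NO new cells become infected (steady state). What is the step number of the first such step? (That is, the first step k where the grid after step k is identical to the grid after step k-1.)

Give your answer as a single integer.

Step 0 (initial): 3 infected
Step 1: +3 new -> 6 infected
Step 2: +5 new -> 11 infected
Step 3: +4 new -> 15 infected
Step 4: +3 new -> 18 infected
Step 5: +0 new -> 18 infected

Answer: 5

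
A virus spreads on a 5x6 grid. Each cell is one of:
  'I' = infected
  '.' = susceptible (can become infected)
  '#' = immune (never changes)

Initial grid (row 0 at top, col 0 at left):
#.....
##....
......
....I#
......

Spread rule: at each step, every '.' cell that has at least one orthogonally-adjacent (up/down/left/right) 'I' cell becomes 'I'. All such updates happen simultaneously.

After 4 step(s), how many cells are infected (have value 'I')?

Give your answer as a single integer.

Answer: 22

Derivation:
Step 0 (initial): 1 infected
Step 1: +3 new -> 4 infected
Step 2: +6 new -> 10 infected
Step 3: +6 new -> 16 infected
Step 4: +6 new -> 22 infected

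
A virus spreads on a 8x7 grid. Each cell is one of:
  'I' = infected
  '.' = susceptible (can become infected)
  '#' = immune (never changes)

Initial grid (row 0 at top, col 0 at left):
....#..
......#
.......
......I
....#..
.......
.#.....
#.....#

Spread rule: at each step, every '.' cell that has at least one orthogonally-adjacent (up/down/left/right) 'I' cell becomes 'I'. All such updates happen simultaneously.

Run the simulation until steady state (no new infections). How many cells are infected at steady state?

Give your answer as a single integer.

Step 0 (initial): 1 infected
Step 1: +3 new -> 4 infected
Step 2: +4 new -> 8 infected
Step 3: +5 new -> 13 infected
Step 4: +7 new -> 20 infected
Step 5: +8 new -> 28 infected
Step 6: +8 new -> 36 infected
Step 7: +7 new -> 43 infected
Step 8: +4 new -> 47 infected
Step 9: +3 new -> 50 infected
Step 10: +0 new -> 50 infected

Answer: 50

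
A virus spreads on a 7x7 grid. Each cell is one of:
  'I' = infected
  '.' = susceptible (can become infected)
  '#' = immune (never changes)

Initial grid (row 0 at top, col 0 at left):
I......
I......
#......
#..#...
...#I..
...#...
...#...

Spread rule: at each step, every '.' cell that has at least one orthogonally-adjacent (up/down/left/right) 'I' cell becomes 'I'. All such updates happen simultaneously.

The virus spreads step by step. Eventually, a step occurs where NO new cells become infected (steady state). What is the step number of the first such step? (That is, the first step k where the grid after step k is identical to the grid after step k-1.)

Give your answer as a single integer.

Step 0 (initial): 3 infected
Step 1: +5 new -> 8 infected
Step 2: +8 new -> 16 infected
Step 3: +10 new -> 26 infected
Step 4: +6 new -> 32 infected
Step 5: +5 new -> 37 infected
Step 6: +4 new -> 41 infected
Step 7: +2 new -> 43 infected
Step 8: +0 new -> 43 infected

Answer: 8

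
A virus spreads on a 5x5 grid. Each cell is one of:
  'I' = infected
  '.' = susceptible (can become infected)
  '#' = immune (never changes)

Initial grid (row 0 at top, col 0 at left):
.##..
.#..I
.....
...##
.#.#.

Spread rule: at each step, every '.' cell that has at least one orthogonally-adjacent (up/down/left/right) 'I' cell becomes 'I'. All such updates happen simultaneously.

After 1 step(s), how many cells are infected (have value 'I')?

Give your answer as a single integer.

Step 0 (initial): 1 infected
Step 1: +3 new -> 4 infected

Answer: 4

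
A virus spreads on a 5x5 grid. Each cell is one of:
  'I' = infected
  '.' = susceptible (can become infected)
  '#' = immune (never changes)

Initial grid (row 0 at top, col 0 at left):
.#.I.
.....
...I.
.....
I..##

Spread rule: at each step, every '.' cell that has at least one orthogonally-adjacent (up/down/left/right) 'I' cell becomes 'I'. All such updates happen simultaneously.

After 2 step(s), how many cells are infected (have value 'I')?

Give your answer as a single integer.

Answer: 19

Derivation:
Step 0 (initial): 3 infected
Step 1: +8 new -> 11 infected
Step 2: +8 new -> 19 infected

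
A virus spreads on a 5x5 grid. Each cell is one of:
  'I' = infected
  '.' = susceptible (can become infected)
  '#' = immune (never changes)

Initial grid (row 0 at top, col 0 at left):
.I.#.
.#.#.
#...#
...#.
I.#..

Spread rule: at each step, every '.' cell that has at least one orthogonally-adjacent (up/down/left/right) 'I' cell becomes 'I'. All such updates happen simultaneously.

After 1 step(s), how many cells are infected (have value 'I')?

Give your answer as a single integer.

Answer: 6

Derivation:
Step 0 (initial): 2 infected
Step 1: +4 new -> 6 infected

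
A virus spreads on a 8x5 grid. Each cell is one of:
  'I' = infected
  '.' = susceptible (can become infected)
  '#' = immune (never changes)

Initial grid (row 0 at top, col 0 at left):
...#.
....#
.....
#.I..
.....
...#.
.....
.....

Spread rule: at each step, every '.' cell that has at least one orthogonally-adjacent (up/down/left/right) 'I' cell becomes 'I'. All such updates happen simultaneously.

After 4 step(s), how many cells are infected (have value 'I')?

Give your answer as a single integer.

Answer: 28

Derivation:
Step 0 (initial): 1 infected
Step 1: +4 new -> 5 infected
Step 2: +7 new -> 12 infected
Step 3: +9 new -> 21 infected
Step 4: +7 new -> 28 infected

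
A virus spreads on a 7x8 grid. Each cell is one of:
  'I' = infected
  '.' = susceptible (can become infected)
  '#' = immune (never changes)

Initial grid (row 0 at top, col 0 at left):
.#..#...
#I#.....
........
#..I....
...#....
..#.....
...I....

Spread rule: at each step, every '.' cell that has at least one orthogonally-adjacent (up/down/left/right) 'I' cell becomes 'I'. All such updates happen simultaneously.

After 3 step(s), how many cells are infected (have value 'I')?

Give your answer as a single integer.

Step 0 (initial): 3 infected
Step 1: +7 new -> 10 infected
Step 2: +11 new -> 21 infected
Step 3: +10 new -> 31 infected

Answer: 31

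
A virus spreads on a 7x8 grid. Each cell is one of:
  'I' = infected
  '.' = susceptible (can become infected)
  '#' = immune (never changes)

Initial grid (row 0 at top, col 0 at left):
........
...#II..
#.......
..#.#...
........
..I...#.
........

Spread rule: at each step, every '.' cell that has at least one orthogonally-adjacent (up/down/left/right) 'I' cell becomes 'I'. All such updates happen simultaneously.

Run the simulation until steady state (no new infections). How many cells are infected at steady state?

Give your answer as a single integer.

Step 0 (initial): 3 infected
Step 1: +9 new -> 12 infected
Step 2: +12 new -> 24 infected
Step 3: +13 new -> 37 infected
Step 4: +7 new -> 44 infected
Step 5: +4 new -> 48 infected
Step 6: +3 new -> 51 infected
Step 7: +0 new -> 51 infected

Answer: 51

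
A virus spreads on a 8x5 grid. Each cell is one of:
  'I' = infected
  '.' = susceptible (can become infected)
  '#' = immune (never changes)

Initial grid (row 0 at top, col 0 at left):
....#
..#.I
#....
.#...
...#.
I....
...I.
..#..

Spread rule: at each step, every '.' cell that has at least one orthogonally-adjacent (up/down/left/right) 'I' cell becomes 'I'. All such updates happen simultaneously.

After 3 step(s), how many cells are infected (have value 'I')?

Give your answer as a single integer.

Answer: 28

Derivation:
Step 0 (initial): 3 infected
Step 1: +9 new -> 12 infected
Step 2: +10 new -> 22 infected
Step 3: +6 new -> 28 infected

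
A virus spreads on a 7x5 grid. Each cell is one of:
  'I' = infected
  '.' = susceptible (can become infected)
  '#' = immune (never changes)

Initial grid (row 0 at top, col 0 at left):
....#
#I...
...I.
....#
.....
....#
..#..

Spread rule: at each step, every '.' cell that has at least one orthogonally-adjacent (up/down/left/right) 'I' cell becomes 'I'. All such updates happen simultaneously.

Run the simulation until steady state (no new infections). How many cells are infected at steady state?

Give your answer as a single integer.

Step 0 (initial): 2 infected
Step 1: +7 new -> 9 infected
Step 2: +8 new -> 17 infected
Step 3: +5 new -> 22 infected
Step 4: +4 new -> 26 infected
Step 5: +3 new -> 29 infected
Step 6: +1 new -> 30 infected
Step 7: +0 new -> 30 infected

Answer: 30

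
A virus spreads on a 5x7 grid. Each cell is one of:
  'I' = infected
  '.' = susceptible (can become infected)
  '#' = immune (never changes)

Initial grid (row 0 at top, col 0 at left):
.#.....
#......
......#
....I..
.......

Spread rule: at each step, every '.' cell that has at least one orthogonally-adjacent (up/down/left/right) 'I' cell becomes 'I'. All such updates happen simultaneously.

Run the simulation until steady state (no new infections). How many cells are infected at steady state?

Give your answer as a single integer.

Answer: 31

Derivation:
Step 0 (initial): 1 infected
Step 1: +4 new -> 5 infected
Step 2: +7 new -> 12 infected
Step 3: +7 new -> 19 infected
Step 4: +7 new -> 26 infected
Step 5: +5 new -> 31 infected
Step 6: +0 new -> 31 infected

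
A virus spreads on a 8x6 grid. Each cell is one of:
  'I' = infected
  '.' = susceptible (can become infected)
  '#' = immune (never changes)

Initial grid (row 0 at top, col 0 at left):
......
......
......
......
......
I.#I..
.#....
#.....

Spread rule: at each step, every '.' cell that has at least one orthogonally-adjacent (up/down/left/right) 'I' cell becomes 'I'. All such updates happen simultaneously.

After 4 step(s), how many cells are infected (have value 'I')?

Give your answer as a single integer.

Step 0 (initial): 2 infected
Step 1: +6 new -> 8 infected
Step 2: +9 new -> 17 infected
Step 3: +9 new -> 26 infected
Step 4: +8 new -> 34 infected

Answer: 34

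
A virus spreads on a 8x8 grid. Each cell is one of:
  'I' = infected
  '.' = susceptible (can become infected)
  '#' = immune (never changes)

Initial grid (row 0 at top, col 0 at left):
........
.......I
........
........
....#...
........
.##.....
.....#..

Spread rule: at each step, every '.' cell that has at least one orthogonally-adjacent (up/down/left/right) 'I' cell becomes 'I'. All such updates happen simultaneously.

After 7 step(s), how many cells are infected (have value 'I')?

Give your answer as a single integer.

Answer: 41

Derivation:
Step 0 (initial): 1 infected
Step 1: +3 new -> 4 infected
Step 2: +4 new -> 8 infected
Step 3: +5 new -> 13 infected
Step 4: +6 new -> 19 infected
Step 5: +7 new -> 26 infected
Step 6: +7 new -> 33 infected
Step 7: +8 new -> 41 infected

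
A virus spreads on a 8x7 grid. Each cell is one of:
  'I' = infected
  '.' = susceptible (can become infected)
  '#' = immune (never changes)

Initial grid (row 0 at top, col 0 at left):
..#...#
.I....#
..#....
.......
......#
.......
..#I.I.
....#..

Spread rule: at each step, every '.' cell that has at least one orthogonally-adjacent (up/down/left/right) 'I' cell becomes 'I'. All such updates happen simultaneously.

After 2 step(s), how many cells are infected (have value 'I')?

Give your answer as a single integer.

Answer: 24

Derivation:
Step 0 (initial): 3 infected
Step 1: +10 new -> 13 infected
Step 2: +11 new -> 24 infected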